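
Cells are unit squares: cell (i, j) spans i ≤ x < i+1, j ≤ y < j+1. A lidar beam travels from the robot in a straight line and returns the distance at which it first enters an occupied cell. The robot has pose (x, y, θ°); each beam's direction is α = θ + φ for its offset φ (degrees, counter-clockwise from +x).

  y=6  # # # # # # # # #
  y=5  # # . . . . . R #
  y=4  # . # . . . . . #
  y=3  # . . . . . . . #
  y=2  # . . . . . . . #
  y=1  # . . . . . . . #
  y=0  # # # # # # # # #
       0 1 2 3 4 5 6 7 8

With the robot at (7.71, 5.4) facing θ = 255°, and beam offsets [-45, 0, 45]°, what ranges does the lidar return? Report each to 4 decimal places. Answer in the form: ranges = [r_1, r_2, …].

beam 1: φ=-45°, α=210°
  d=(-0.8660,-0.5000)  start (7,5)  tX=0.8198 tY=0.8000  stride 1/|dx|=1.1547 1/|dy|=2.0000
    cross y-line → (7,4), t=0.8000
    cross x-line → (6,4), t=0.8198
    cross x-line → (5,4), t=1.9745
    cross y-line → (5,3), t=2.8000
    cross x-line → (4,3), t=3.1292
    cross x-line → (3,3), t=4.2839
    cross y-line → (3,2), t=4.8000
    cross x-line → (2,2), t=5.4386
    cross x-line → (1,2), t=6.5933
    cross y-line → (1,1), t=6.8000
    cross x-line → (0,1), t=7.7480 (wall)
  → r_1 = 7.7480
beam 2: φ=0°, α=255°
  d=(-0.2588,-0.9659)  start (7,5)  tX=2.7432 tY=0.4141  stride 1/|dx|=3.8637 1/|dy|=1.0353
    cross y-line → (7,4), t=0.4141
    cross y-line → (7,3), t=1.4494
    cross y-line → (7,2), t=2.4847
    cross x-line → (6,2), t=2.7432
    cross y-line → (6,1), t=3.5199
    cross y-line → (6,0), t=4.5552 (wall)
  → r_2 = 4.5552
beam 3: φ=45°, α=300°
  d=(0.5000,-0.8660)  start (7,5)  tX=0.5800 tY=0.4619  stride 1/|dx|=2.0000 1/|dy|=1.1547
    cross y-line → (7,4), t=0.4619
    cross x-line → (8,4), t=0.5800 (wall)
  → r_3 = 0.5800

ranges = [7.7480, 4.5552, 0.5800]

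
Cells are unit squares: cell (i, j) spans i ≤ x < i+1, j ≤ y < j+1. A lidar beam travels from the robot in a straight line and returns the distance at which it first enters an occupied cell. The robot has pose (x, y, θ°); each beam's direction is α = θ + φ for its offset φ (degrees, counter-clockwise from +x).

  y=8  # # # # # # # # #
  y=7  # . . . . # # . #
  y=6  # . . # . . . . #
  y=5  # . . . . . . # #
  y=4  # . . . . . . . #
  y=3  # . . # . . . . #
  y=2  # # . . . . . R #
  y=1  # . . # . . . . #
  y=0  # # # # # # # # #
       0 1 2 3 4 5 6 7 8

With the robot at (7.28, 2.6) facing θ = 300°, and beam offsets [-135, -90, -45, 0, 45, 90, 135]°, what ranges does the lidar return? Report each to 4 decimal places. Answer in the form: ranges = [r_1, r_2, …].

beam 1: φ=-135°, α=165°
  d=(-0.9659,0.2588)  start (7,2)  tX=0.2899 tY=1.5455  stride 1/|dx|=1.0353 1/|dy|=3.8637
    cross x-line → (6,2), t=0.2899
    cross x-line → (5,2), t=1.3252
    cross y-line → (5,3), t=1.5455
    cross x-line → (4,3), t=2.3604
    cross x-line → (3,3), t=3.3957 (wall)
  → r_1 = 3.3957
beam 2: φ=-90°, α=210°
  d=(-0.8660,-0.5000)  start (7,2)  tX=0.3233 tY=1.2000  stride 1/|dx|=1.1547 1/|dy|=2.0000
    cross x-line → (6,2), t=0.3233
    cross y-line → (6,1), t=1.2000
    cross x-line → (5,1), t=1.4780
    cross x-line → (4,1), t=2.6327
    cross y-line → (4,0), t=3.2000 (wall)
  → r_2 = 3.2000
beam 3: φ=-45°, α=255°
  d=(-0.2588,-0.9659)  start (7,2)  tX=1.0818 tY=0.6212  stride 1/|dx|=3.8637 1/|dy|=1.0353
    cross y-line → (7,1), t=0.6212
    cross x-line → (6,1), t=1.0818
    cross y-line → (6,0), t=1.6564 (wall)
  → r_3 = 1.6564
beam 4: φ=0°, α=300°
  d=(0.5000,-0.8660)  start (7,2)  tX=1.4400 tY=0.6928  stride 1/|dx|=2.0000 1/|dy|=1.1547
    cross y-line → (7,1), t=0.6928
    cross x-line → (8,1), t=1.4400 (wall)
  → r_4 = 1.4400
beam 5: φ=45°, α=345°
  d=(0.9659,-0.2588)  start (7,2)  tX=0.7454 tY=2.3182  stride 1/|dx|=1.0353 1/|dy|=3.8637
    cross x-line → (8,2), t=0.7454 (wall)
  → r_5 = 0.7454
beam 6: φ=90°, α=30°
  d=(0.8660,0.5000)  start (7,2)  tX=0.8314 tY=0.8000  stride 1/|dx|=1.1547 1/|dy|=2.0000
    cross y-line → (7,3), t=0.8000
    cross x-line → (8,3), t=0.8314 (wall)
  → r_6 = 0.8314
beam 7: φ=135°, α=75°
  d=(0.2588,0.9659)  start (7,2)  tX=2.7819 tY=0.4141  stride 1/|dx|=3.8637 1/|dy|=1.0353
    cross y-line → (7,3), t=0.4141
    cross y-line → (7,4), t=1.4494
    cross y-line → (7,5), t=2.4847 (wall)
  → r_7 = 2.4847

ranges = [3.3957, 3.2000, 1.6564, 1.4400, 0.7454, 0.8314, 2.4847]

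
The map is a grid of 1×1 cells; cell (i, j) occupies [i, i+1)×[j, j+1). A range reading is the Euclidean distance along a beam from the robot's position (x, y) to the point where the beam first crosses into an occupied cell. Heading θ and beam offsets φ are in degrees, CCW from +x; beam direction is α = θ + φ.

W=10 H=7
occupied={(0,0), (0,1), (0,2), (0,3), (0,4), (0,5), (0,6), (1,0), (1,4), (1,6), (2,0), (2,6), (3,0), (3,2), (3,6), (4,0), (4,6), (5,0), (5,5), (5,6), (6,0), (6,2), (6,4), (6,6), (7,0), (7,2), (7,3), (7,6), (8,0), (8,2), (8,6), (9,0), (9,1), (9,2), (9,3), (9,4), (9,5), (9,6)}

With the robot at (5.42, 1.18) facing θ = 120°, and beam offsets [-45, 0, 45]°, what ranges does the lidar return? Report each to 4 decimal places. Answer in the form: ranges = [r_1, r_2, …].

ranges = [2.9195, 5.5657, 4.5759]

beam 1: φ=-45°, α=75°
  direction (0.2588, 0.9659); cell (5,1); t to first gridline: x 2.2409, y 0.8489 (then +3.8637 / +1.0353)
    (5,2) via y @ 0.8489
    (5,3) via y @ 1.8842
    (6,3) via x @ 2.2409
    (6,4) via y @ 2.9195  # hit
  → r_1 = 2.9195
beam 2: φ=0°, α=120°
  direction (-0.5000, 0.8660); cell (5,1); t to first gridline: x 0.8400, y 0.9469 (then +2.0000 / +1.1547)
    (4,1) via x @ 0.8400
    (4,2) via y @ 0.9469
    (4,3) via y @ 2.1016
    (3,3) via x @ 2.8400
    (3,4) via y @ 3.2563
    (3,5) via y @ 4.4110
    (2,5) via x @ 4.8400
    (2,6) via y @ 5.5657  # hit
  → r_2 = 5.5657
beam 3: φ=45°, α=165°
  direction (-0.9659, 0.2588); cell (5,1); t to first gridline: x 0.4348, y 3.1682 (then +1.0353 / +3.8637)
    (4,1) via x @ 0.4348
    (3,1) via x @ 1.4701
    (2,1) via x @ 2.5054
    (2,2) via y @ 3.1682
    (1,2) via x @ 3.5406
    (0,2) via x @ 4.5759  # hit
  → r_3 = 4.5759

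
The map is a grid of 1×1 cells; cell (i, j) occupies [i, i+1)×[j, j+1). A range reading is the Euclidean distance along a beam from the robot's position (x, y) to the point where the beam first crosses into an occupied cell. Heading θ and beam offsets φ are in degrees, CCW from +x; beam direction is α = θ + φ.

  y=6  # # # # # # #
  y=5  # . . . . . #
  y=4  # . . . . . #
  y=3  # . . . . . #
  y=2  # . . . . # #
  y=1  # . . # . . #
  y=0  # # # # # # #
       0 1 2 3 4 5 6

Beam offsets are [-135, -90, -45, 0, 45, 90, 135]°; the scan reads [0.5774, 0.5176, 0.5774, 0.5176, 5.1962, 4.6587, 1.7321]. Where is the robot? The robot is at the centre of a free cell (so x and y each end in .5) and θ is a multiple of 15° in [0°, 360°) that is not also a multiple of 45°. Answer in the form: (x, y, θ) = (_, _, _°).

Enumerate (i+0.5, j+0.5, θ) over the 23 free cells and 16 admissible headings. For each, cast all 7 beams and compare to the given ranges.
  (2.5, 1.5, 285°): beam 1 = 1.7321 ≠ 0.5774 ✗
  (5.5, 3.5, 15°): beam 5 = 1.0000 ≠ 5.1962 ✗
  (3.5, 2.5, 240°): beam 1 = 3.6235 ≠ 0.5774 ✗
  (5.5, 3.5, 150°): beam 1 = 0.5176 ≠ 0.5774 ✗
  …
  (2.5, 1.5, 15°): r_1=0.5774, r_2=0.5176, r_3=0.5774, r_4=0.5176, r_5=5.1962, r_6=4.6587, r_7=1.7321 — all match ✓
Only this pose fits every beam.

(x, y, θ) = (2.5, 1.5, 15°)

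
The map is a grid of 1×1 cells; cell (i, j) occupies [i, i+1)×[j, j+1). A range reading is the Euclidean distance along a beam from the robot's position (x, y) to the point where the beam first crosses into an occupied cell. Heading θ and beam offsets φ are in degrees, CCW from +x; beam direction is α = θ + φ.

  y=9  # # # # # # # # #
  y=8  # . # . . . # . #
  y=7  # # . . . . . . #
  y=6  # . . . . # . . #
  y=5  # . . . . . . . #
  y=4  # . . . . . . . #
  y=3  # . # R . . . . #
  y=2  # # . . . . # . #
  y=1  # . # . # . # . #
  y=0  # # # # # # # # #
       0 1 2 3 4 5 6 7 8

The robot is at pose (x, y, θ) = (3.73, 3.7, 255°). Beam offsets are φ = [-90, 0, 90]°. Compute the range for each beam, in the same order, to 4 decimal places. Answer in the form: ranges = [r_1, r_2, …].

ranges = [0.7558, 2.7952, 2.7046]

beam 1: φ=-90°, α=165°
  direction (-0.9659, 0.2588); cell (3,3); t to first gridline: x 0.7558, y 1.1591 (then +1.0353 / +3.8637)
    (2,3) via x @ 0.7558  # hit
  → r_1 = 0.7558
beam 2: φ=0°, α=255°
  direction (-0.2588, -0.9659); cell (3,3); t to first gridline: x 2.8205, y 0.7247 (then +3.8637 / +1.0353)
    (3,2) via y @ 0.7247
    (3,1) via y @ 1.7600
    (3,0) via y @ 2.7952  # hit
  → r_2 = 2.7952
beam 3: φ=90°, α=345°
  direction (0.9659, -0.2588); cell (3,3); t to first gridline: x 0.2795, y 2.7046 (then +1.0353 / +3.8637)
    (4,3) via x @ 0.2795
    (5,3) via x @ 1.3148
    (6,3) via x @ 2.3501
    (6,2) via y @ 2.7046  # hit
  → r_3 = 2.7046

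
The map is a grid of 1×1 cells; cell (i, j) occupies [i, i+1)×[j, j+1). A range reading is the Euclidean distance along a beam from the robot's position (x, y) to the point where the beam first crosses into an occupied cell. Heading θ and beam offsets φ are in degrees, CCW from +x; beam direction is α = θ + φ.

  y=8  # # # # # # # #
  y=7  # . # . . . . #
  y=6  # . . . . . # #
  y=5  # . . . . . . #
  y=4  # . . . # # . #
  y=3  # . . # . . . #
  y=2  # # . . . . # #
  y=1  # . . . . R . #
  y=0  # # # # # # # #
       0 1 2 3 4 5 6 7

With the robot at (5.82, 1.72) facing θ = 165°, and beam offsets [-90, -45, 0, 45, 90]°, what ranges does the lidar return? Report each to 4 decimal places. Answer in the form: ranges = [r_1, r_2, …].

ranges = [0.6955, 2.6327, 3.9548, 1.4400, 0.7454]

beam 1: φ=-90°, α=75°
  direction (0.2588, 0.9659); cell (5,1); t to first gridline: x 0.6955, y 0.2899 (then +3.8637 / +1.0353)
    (5,2) via y @ 0.2899
    (6,2) via x @ 0.6955  # hit
  → r_1 = 0.6955
beam 2: φ=-45°, α=120°
  direction (-0.5000, 0.8660); cell (5,1); t to first gridline: x 1.6400, y 0.3233 (then +2.0000 / +1.1547)
    (5,2) via y @ 0.3233
    (5,3) via y @ 1.4780
    (4,3) via x @ 1.6400
    (4,4) via y @ 2.6327  # hit
  → r_2 = 2.6327
beam 3: φ=0°, α=165°
  direction (-0.9659, 0.2588); cell (5,1); t to first gridline: x 0.8489, y 1.0818 (then +1.0353 / +3.8637)
    (4,1) via x @ 0.8489
    (4,2) via y @ 1.0818
    (3,2) via x @ 1.8842
    (2,2) via x @ 2.9195
    (1,2) via x @ 3.9548  # hit
  → r_3 = 3.9548
beam 4: φ=45°, α=210°
  direction (-0.8660, -0.5000); cell (5,1); t to first gridline: x 0.9469, y 1.4400 (then +1.1547 / +2.0000)
    (4,1) via x @ 0.9469
    (4,0) via y @ 1.4400  # hit
  → r_4 = 1.4400
beam 5: φ=90°, α=255°
  direction (-0.2588, -0.9659); cell (5,1); t to first gridline: x 3.1682, y 0.7454 (then +3.8637 / +1.0353)
    (5,0) via y @ 0.7454  # hit
  → r_5 = 0.7454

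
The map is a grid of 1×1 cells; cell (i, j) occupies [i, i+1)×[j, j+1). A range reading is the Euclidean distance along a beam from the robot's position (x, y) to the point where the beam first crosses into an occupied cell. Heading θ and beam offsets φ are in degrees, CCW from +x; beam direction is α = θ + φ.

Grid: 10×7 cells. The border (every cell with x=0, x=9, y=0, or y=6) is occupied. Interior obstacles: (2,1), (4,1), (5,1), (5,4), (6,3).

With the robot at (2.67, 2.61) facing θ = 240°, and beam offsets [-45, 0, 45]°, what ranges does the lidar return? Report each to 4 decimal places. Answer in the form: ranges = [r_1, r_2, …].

ranges = [1.7289, 0.7044, 0.6315]

beam 1: φ=-45°, α=195°
  d=(-0.9659,-0.2588)  start (2,2)  tX=0.6936 tY=2.3569  stride 1/|dx|=1.0353 1/|dy|=3.8637
    cross x-line → (1,2), t=0.6936
    cross x-line → (0,2), t=1.7289 (wall)
  → r_1 = 1.7289
beam 2: φ=0°, α=240°
  d=(-0.5000,-0.8660)  start (2,2)  tX=1.3400 tY=0.7044  stride 1/|dx|=2.0000 1/|dy|=1.1547
    cross y-line → (2,1), t=0.7044 (wall)
  → r_2 = 0.7044
beam 3: φ=45°, α=285°
  d=(0.2588,-0.9659)  start (2,2)  tX=1.2750 tY=0.6315  stride 1/|dx|=3.8637 1/|dy|=1.0353
    cross y-line → (2,1), t=0.6315 (wall)
  → r_3 = 0.6315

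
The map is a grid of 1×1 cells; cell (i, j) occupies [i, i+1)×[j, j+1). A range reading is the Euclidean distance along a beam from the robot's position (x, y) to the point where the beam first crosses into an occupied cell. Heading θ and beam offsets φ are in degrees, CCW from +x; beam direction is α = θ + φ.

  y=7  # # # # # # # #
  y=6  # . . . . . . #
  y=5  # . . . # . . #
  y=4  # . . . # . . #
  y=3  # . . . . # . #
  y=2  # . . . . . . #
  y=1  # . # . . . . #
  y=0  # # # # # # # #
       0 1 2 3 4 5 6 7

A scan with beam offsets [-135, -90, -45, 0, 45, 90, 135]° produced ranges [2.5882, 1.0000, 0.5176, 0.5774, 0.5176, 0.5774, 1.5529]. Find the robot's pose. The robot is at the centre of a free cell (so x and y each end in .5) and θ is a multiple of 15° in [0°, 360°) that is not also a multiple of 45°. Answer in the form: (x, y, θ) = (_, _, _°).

(x, y, θ) = (5.5, 4.5, 210°)

The pose lattice has 32·16 = 512 candidates. Test each by forward raycasting.
  (6.5, 6.5, 165°): beam 1 = 0.5774 ≠ 2.5882 ✗
  (5.5, 6.5, 240°): beam 1 = 0.5176 ≠ 2.5882 ✗
  (3.5, 1.5, 240°): beam 1 = 5.6940 ≠ 2.5882 ✗
  (1.5, 4.5, 60°): beam 2 = 6.3509 ≠ 1.0000 ✗
  …
  (5.5, 4.5, 210°): r_1=2.5882, r_2=1.0000, r_3=0.5176, r_4=0.5774, r_5=0.5176, r_6=0.5774, r_7=1.5529 — all match ✓
No second candidate reproduces the full scan.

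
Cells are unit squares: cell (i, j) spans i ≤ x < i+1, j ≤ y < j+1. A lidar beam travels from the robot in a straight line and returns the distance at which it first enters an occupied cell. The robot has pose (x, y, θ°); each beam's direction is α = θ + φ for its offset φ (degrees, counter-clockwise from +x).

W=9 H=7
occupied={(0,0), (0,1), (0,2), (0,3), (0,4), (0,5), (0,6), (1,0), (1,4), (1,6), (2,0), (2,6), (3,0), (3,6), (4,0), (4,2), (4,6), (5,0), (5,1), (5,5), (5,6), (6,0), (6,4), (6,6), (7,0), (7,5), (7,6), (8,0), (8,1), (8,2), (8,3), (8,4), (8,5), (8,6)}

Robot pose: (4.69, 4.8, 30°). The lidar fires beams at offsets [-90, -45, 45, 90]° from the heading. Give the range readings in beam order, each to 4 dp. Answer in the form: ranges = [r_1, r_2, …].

beam 1: φ=-90°, α=300°
  d=(0.5000,-0.8660)  start (4,4)  tX=0.6200 tY=0.9238  stride 1/|dx|=2.0000 1/|dy|=1.1547
    cross x-line → (5,4), t=0.6200
    cross y-line → (5,3), t=0.9238
    cross y-line → (5,2), t=2.0785
    cross x-line → (6,2), t=2.6200
    cross y-line → (6,1), t=3.2332
    cross y-line → (6,0), t=4.3879 (wall)
  → r_1 = 4.3879
beam 2: φ=-45°, α=345°
  d=(0.9659,-0.2588)  start (4,4)  tX=0.3209 tY=3.0910  stride 1/|dx|=1.0353 1/|dy|=3.8637
    cross x-line → (5,4), t=0.3209
    cross x-line → (6,4), t=1.3562 (wall)
  → r_2 = 1.3562
beam 3: φ=45°, α=75°
  d=(0.2588,0.9659)  start (4,4)  tX=1.1977 tY=0.2071  stride 1/|dx|=3.8637 1/|dy|=1.0353
    cross y-line → (4,5), t=0.2071
    cross x-line → (5,5), t=1.1977 (wall)
  → r_3 = 1.1977
beam 4: φ=90°, α=120°
  d=(-0.5000,0.8660)  start (4,4)  tX=1.3800 tY=0.2309  stride 1/|dx|=2.0000 1/|dy|=1.1547
    cross y-line → (4,5), t=0.2309
    cross x-line → (3,5), t=1.3800
    cross y-line → (3,6), t=1.3856 (wall)
  → r_4 = 1.3856

ranges = [4.3879, 1.3562, 1.1977, 1.3856]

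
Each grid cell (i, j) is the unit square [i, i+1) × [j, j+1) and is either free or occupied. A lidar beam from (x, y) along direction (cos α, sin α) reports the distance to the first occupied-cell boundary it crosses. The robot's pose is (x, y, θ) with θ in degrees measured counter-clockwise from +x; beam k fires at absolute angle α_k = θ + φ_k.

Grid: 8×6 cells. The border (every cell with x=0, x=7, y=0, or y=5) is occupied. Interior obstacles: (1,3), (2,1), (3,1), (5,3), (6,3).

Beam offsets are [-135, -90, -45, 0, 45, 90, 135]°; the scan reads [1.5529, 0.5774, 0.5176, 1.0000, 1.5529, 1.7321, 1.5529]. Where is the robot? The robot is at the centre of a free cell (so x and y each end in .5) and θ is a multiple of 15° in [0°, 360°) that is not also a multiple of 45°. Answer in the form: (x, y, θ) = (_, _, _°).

The pose lattice has 19·16 = 304 candidates. Test each by forward raycasting.
  (3.5, 4.5, 255°): beam 1 = 0.5774 ≠ 1.5529 ✗
  (1.5, 1.5, 285°): beam 1 = 0.5774 ≠ 1.5529 ✗
  (6.5, 2.5, 240°): beam 1 = 0.5176 ≠ 1.5529 ✗
  (4.5, 4.5, 150°): beam 1 = 1.9319 ≠ 1.5529 ✗
  (6.5, 2.5, 165°): beam 1 = 0.5774 ≠ 1.5529 ✗
  …
  (5.5, 1.5, 330°): r_1=1.5529, r_2=0.5774, r_3=0.5176, r_4=1.0000, r_5=1.5529, r_6=1.7321, r_7=1.5529 — all match ✓
Only this pose fits every beam.

(x, y, θ) = (5.5, 1.5, 330°)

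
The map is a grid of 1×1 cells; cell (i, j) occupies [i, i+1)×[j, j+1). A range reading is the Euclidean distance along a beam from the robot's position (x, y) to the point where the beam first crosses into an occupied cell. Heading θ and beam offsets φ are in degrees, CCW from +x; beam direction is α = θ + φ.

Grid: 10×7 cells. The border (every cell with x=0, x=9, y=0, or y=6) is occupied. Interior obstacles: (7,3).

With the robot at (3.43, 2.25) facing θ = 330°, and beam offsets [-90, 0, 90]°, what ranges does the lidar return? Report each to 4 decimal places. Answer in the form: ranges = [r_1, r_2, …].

ranges = [1.4434, 2.5000, 4.3301]

beam 1: φ=-90°, α=240°
  cosα=-0.5000 sinα=-0.8660 | (3,2) | tMaxX 0.8600 tMaxY 0.2887 | tΔX 2.0000 tΔY 1.1547
    t=0.2887 [y] (3,1)
    t=0.8600 [x] (2,1)
    t=1.4434 [y] (2,0) — stop
  → r_1 = 1.4434
beam 2: φ=0°, α=330°
  cosα=0.8660 sinα=-0.5000 | (3,2) | tMaxX 0.6582 tMaxY 0.5000 | tΔX 1.1547 tΔY 2.0000
    t=0.5000 [y] (3,1)
    t=0.6582 [x] (4,1)
    t=1.8129 [x] (5,1)
    t=2.5000 [y] (5,0) — stop
  → r_2 = 2.5000
beam 3: φ=90°, α=60°
  cosα=0.5000 sinα=0.8660 | (3,2) | tMaxX 1.1400 tMaxY 0.8660 | tΔX 2.0000 tΔY 1.1547
    t=0.8660 [y] (3,3)
    t=1.1400 [x] (4,3)
    t=2.0207 [y] (4,4)
    t=3.1400 [x] (5,4)
    t=3.1754 [y] (5,5)
    t=4.3301 [y] (5,6) — stop
  → r_3 = 4.3301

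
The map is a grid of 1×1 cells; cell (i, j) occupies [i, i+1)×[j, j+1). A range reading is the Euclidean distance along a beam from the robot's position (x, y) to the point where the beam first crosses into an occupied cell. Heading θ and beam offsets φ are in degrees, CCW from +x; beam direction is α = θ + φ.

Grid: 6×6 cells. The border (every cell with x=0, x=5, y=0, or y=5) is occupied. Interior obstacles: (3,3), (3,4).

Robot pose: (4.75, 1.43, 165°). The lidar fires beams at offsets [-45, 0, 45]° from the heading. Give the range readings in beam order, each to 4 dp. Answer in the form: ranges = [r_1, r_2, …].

beam 1: φ=-45°, α=120°
  dir = (cos 120°, sin 120°) = (-0.5000, 0.8660); from cell (4,1)
  next x-line at t=1.5000, next y-line at t=0.6582; Δt_x=2.0000, Δt_y=1.1547
    y: enter (4,2) at t=0.6582
    x: enter (3,2) at t=1.5000
    y: enter (3,3) at t=1.8129 ← occupied
  → r_1 = 1.8129
beam 2: φ=0°, α=165°
  dir = (cos 165°, sin 165°) = (-0.9659, 0.2588); from cell (4,1)
  next x-line at t=0.7765, next y-line at t=2.2023; Δt_x=1.0353, Δt_y=3.8637
    x: enter (3,1) at t=0.7765
    x: enter (2,1) at t=1.8117
    y: enter (2,2) at t=2.2023
    x: enter (1,2) at t=2.8470
    x: enter (0,2) at t=3.8823 ← occupied
  → r_2 = 3.8823
beam 3: φ=45°, α=210°
  dir = (cos 210°, sin 210°) = (-0.8660, -0.5000); from cell (4,1)
  next x-line at t=0.8660, next y-line at t=0.8600; Δt_x=1.1547, Δt_y=2.0000
    y: enter (4,0) at t=0.8600 ← occupied
  → r_3 = 0.8600

ranges = [1.8129, 3.8823, 0.8600]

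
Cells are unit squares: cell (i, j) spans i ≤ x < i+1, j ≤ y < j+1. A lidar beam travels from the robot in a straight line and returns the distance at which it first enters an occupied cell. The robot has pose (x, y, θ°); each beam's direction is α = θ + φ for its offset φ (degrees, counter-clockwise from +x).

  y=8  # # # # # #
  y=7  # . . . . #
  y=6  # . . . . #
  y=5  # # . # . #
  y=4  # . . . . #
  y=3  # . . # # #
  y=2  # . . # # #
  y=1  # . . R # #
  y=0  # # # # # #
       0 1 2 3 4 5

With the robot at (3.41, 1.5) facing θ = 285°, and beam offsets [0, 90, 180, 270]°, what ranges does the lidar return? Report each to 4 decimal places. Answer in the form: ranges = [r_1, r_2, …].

beam 1: φ=0°, α=285°
  dir = (cos 285°, sin 285°) = (0.2588, -0.9659); from cell (3,1)
  next x-line at t=2.2796, next y-line at t=0.5176; Δt_x=3.8637, Δt_y=1.0353
    y: enter (3,0) at t=0.5176 ← occupied
  → r_1 = 0.5176
beam 2: φ=90°, α=15°
  dir = (cos 15°, sin 15°) = (0.9659, 0.2588); from cell (3,1)
  next x-line at t=0.6108, next y-line at t=1.9319; Δt_x=1.0353, Δt_y=3.8637
    x: enter (4,1) at t=0.6108 ← occupied
  → r_2 = 0.6108
beam 3: φ=180°, α=105°
  dir = (cos 105°, sin 105°) = (-0.2588, 0.9659); from cell (3,1)
  next x-line at t=1.5841, next y-line at t=0.5176; Δt_x=3.8637, Δt_y=1.0353
    y: enter (3,2) at t=0.5176 ← occupied
  → r_3 = 0.5176
beam 4: φ=270°, α=195°
  dir = (cos 195°, sin 195°) = (-0.9659, -0.2588); from cell (3,1)
  next x-line at t=0.4245, next y-line at t=1.9319; Δt_x=1.0353, Δt_y=3.8637
    x: enter (2,1) at t=0.4245
    x: enter (1,1) at t=1.4597
    y: enter (1,0) at t=1.9319 ← occupied
  → r_4 = 1.9319

ranges = [0.5176, 0.6108, 0.5176, 1.9319]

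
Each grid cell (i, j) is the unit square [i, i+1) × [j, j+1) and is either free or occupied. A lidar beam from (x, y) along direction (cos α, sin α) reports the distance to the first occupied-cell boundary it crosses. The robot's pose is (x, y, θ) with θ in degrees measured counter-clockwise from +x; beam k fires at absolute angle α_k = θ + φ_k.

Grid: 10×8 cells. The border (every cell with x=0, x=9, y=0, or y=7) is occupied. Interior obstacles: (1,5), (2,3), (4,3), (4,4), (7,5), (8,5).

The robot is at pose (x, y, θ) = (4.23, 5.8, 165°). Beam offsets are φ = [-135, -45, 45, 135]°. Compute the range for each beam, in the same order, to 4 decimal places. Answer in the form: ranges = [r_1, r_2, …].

ranges = [2.4000, 1.3856, 3.7297, 0.9238]

beam 1: φ=-135°, α=30°
  dir = (cos 30°, sin 30°) = (0.8660, 0.5000); from cell (4,5)
  next x-line at t=0.8891, next y-line at t=0.4000; Δt_x=1.1547, Δt_y=2.0000
    y: enter (4,6) at t=0.4000
    x: enter (5,6) at t=0.8891
    x: enter (6,6) at t=2.0438
    y: enter (6,7) at t=2.4000 ← occupied
  → r_1 = 2.4000
beam 2: φ=-45°, α=120°
  dir = (cos 120°, sin 120°) = (-0.5000, 0.8660); from cell (4,5)
  next x-line at t=0.4600, next y-line at t=0.2309; Δt_x=2.0000, Δt_y=1.1547
    y: enter (4,6) at t=0.2309
    x: enter (3,6) at t=0.4600
    y: enter (3,7) at t=1.3856 ← occupied
  → r_2 = 1.3856
beam 3: φ=45°, α=210°
  dir = (cos 210°, sin 210°) = (-0.8660, -0.5000); from cell (4,5)
  next x-line at t=0.2656, next y-line at t=1.6000; Δt_x=1.1547, Δt_y=2.0000
    x: enter (3,5) at t=0.2656
    x: enter (2,5) at t=1.4203
    y: enter (2,4) at t=1.6000
    x: enter (1,4) at t=2.5750
    y: enter (1,3) at t=3.6000
    x: enter (0,3) at t=3.7297 ← occupied
  → r_3 = 3.7297
beam 4: φ=135°, α=300°
  dir = (cos 300°, sin 300°) = (0.5000, -0.8660); from cell (4,5)
  next x-line at t=1.5400, next y-line at t=0.9238; Δt_x=2.0000, Δt_y=1.1547
    y: enter (4,4) at t=0.9238 ← occupied
  → r_4 = 0.9238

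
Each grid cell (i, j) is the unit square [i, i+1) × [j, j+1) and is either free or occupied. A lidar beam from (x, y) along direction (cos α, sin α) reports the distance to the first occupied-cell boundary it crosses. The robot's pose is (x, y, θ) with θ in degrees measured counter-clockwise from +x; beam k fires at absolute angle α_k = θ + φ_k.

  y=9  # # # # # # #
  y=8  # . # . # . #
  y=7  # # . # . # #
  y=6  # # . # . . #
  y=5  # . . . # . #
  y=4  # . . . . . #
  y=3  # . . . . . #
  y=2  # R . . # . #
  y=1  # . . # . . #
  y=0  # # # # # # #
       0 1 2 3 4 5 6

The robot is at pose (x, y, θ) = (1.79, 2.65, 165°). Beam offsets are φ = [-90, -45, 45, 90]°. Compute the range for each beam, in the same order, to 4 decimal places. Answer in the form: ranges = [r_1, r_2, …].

beam 1: φ=-90°, α=75°
  direction (0.2588, 0.9659); cell (1,2); t to first gridline: x 0.8114, y 0.3623 (then +3.8637 / +1.0353)
    (1,3) via y @ 0.3623
    (2,3) via x @ 0.8114
    (2,4) via y @ 1.3976
    (2,5) via y @ 2.4329
    (2,6) via y @ 3.4682
    (2,7) via y @ 4.5035
    (3,7) via x @ 4.6751  # hit
  → r_1 = 4.6751
beam 2: φ=-45°, α=120°
  direction (-0.5000, 0.8660); cell (1,2); t to first gridline: x 1.5800, y 0.4041 (then +2.0000 / +1.1547)
    (1,3) via y @ 0.4041
    (1,4) via y @ 1.5588
    (0,4) via x @ 1.5800  # hit
  → r_2 = 1.5800
beam 3: φ=45°, α=210°
  direction (-0.8660, -0.5000); cell (1,2); t to first gridline: x 0.9122, y 1.3000 (then +1.1547 / +2.0000)
    (0,2) via x @ 0.9122  # hit
  → r_3 = 0.9122
beam 4: φ=90°, α=255°
  direction (-0.2588, -0.9659); cell (1,2); t to first gridline: x 3.0523, y 0.6729 (then +3.8637 / +1.0353)
    (1,1) via y @ 0.6729
    (1,0) via y @ 1.7082  # hit
  → r_4 = 1.7082

ranges = [4.6751, 1.5800, 0.9122, 1.7082]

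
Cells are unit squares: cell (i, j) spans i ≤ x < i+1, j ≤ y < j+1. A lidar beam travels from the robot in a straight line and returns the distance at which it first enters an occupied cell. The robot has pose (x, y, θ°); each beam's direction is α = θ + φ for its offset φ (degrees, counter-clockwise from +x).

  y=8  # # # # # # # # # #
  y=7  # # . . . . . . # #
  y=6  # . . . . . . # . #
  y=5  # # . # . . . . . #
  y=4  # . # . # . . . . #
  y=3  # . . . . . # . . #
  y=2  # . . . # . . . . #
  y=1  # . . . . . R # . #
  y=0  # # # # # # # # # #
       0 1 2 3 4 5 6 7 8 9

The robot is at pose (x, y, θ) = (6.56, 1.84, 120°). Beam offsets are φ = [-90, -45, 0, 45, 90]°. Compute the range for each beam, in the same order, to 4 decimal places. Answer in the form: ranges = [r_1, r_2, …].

beam 1: φ=-90°, α=30°
  direction (0.8660, 0.5000); cell (6,1); t to first gridline: x 0.5081, y 0.3200 (then +1.1547 / +2.0000)
    (6,2) via y @ 0.3200
    (7,2) via x @ 0.5081
    (8,2) via x @ 1.6628
    (8,3) via y @ 2.3200
    (9,3) via x @ 2.8175  # hit
  → r_1 = 2.8175
beam 2: φ=-45°, α=75°
  direction (0.2588, 0.9659); cell (6,1); t to first gridline: x 1.7000, y 0.1656 (then +3.8637 / +1.0353)
    (6,2) via y @ 0.1656
    (6,3) via y @ 1.2009  # hit
  → r_2 = 1.2009
beam 3: φ=0°, α=120°
  direction (-0.5000, 0.8660); cell (6,1); t to first gridline: x 1.1200, y 0.1848 (then +2.0000 / +1.1547)
    (6,2) via y @ 0.1848
    (5,2) via x @ 1.1200
    (5,3) via y @ 1.3395
    (5,4) via y @ 2.4942
    (4,4) via x @ 3.1200  # hit
  → r_3 = 3.1200
beam 4: φ=45°, α=165°
  direction (-0.9659, 0.2588); cell (6,1); t to first gridline: x 0.5798, y 0.6182 (then +1.0353 / +3.8637)
    (5,1) via x @ 0.5798
    (5,2) via y @ 0.6182
    (4,2) via x @ 1.6150  # hit
  → r_4 = 1.6150
beam 5: φ=90°, α=210°
  direction (-0.8660, -0.5000); cell (6,1); t to first gridline: x 0.6466, y 1.6800 (then +1.1547 / +2.0000)
    (5,1) via x @ 0.6466
    (5,0) via y @ 1.6800  # hit
  → r_5 = 1.6800

ranges = [2.8175, 1.2009, 3.1200, 1.6150, 1.6800]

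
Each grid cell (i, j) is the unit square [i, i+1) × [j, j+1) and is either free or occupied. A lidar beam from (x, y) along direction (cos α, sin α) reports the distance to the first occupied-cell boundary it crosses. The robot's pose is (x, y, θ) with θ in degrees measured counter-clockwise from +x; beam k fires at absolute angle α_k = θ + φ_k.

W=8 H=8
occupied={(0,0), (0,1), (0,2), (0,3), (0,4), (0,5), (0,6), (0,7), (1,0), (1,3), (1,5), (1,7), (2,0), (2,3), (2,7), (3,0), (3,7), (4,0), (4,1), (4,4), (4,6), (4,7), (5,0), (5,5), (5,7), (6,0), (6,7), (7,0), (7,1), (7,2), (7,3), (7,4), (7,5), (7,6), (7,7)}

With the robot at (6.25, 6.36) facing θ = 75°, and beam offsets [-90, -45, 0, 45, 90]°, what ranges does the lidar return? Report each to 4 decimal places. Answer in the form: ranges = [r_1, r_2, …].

ranges = [0.7765, 0.8660, 0.6626, 0.7390, 1.2941]

beam 1: φ=-90°, α=345°
  dir = (cos 345°, sin 345°) = (0.9659, -0.2588); from cell (6,6)
  next x-line at t=0.7765, next y-line at t=1.3909; Δt_x=1.0353, Δt_y=3.8637
    x: enter (7,6) at t=0.7765 ← occupied
  → r_1 = 0.7765
beam 2: φ=-45°, α=30°
  dir = (cos 30°, sin 30°) = (0.8660, 0.5000); from cell (6,6)
  next x-line at t=0.8660, next y-line at t=1.2800; Δt_x=1.1547, Δt_y=2.0000
    x: enter (7,6) at t=0.8660 ← occupied
  → r_2 = 0.8660
beam 3: φ=0°, α=75°
  dir = (cos 75°, sin 75°) = (0.2588, 0.9659); from cell (6,6)
  next x-line at t=2.8978, next y-line at t=0.6626; Δt_x=3.8637, Δt_y=1.0353
    y: enter (6,7) at t=0.6626 ← occupied
  → r_3 = 0.6626
beam 4: φ=45°, α=120°
  dir = (cos 120°, sin 120°) = (-0.5000, 0.8660); from cell (6,6)
  next x-line at t=0.5000, next y-line at t=0.7390; Δt_x=2.0000, Δt_y=1.1547
    x: enter (5,6) at t=0.5000
    y: enter (5,7) at t=0.7390 ← occupied
  → r_4 = 0.7390
beam 5: φ=90°, α=165°
  dir = (cos 165°, sin 165°) = (-0.9659, 0.2588); from cell (6,6)
  next x-line at t=0.2588, next y-line at t=2.4728; Δt_x=1.0353, Δt_y=3.8637
    x: enter (5,6) at t=0.2588
    x: enter (4,6) at t=1.2941 ← occupied
  → r_5 = 1.2941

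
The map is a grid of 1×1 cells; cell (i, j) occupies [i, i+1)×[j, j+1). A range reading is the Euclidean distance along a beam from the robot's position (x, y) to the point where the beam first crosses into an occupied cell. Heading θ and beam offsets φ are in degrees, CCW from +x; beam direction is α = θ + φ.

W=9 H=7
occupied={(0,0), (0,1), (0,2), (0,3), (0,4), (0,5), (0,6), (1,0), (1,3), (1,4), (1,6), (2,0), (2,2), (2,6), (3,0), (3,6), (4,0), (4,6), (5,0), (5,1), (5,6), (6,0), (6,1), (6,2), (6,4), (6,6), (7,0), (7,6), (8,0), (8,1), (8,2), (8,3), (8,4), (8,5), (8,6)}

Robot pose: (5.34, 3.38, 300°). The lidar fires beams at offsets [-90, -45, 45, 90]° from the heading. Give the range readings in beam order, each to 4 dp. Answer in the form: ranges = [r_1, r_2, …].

ranges = [2.7020, 2.4640, 1.4682, 1.2400]

beam 1: φ=-90°, α=210°
  direction (-0.8660, -0.5000); cell (5,3); t to first gridline: x 0.3926, y 0.7600 (then +1.1547 / +2.0000)
    (4,3) via x @ 0.3926
    (4,2) via y @ 0.7600
    (3,2) via x @ 1.5473
    (2,2) via x @ 2.7020  # hit
  → r_1 = 2.7020
beam 2: φ=-45°, α=255°
  direction (-0.2588, -0.9659); cell (5,3); t to first gridline: x 1.3137, y 0.3934 (then +3.8637 / +1.0353)
    (5,2) via y @ 0.3934
    (4,2) via x @ 1.3137
    (4,1) via y @ 1.4287
    (4,0) via y @ 2.4640  # hit
  → r_2 = 2.4640
beam 3: φ=45°, α=345°
  direction (0.9659, -0.2588); cell (5,3); t to first gridline: x 0.6833, y 1.4682 (then +1.0353 / +3.8637)
    (6,3) via x @ 0.6833
    (6,2) via y @ 1.4682  # hit
  → r_3 = 1.4682
beam 4: φ=90°, α=30°
  direction (0.8660, 0.5000); cell (5,3); t to first gridline: x 0.7621, y 1.2400 (then +1.1547 / +2.0000)
    (6,3) via x @ 0.7621
    (6,4) via y @ 1.2400  # hit
  → r_4 = 1.2400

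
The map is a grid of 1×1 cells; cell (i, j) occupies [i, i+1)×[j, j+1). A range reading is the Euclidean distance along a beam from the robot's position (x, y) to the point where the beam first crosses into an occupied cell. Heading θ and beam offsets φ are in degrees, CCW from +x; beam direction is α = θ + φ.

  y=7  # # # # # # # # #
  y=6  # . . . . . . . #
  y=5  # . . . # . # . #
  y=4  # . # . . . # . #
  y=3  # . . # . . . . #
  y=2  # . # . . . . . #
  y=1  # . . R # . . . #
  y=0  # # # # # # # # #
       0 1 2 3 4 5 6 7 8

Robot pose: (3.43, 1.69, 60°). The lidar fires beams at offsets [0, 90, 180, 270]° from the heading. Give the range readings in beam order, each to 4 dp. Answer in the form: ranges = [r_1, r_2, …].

ranges = [6.1315, 0.6200, 0.7967, 0.6582]

beam 1: φ=0°, α=60°
  direction (0.5000, 0.8660); cell (3,1); t to first gridline: x 1.1400, y 0.3580 (then +2.0000 / +1.1547)
    (3,2) via y @ 0.3580
    (4,2) via x @ 1.1400
    (4,3) via y @ 1.5127
    (4,4) via y @ 2.6674
    (5,4) via x @ 3.1400
    (5,5) via y @ 3.8221
    (5,6) via y @ 4.9768
    (6,6) via x @ 5.1400
    (6,7) via y @ 6.1315  # hit
  → r_1 = 6.1315
beam 2: φ=90°, α=150°
  direction (-0.8660, 0.5000); cell (3,1); t to first gridline: x 0.4965, y 0.6200 (then +1.1547 / +2.0000)
    (2,1) via x @ 0.4965
    (2,2) via y @ 0.6200  # hit
  → r_2 = 0.6200
beam 3: φ=180°, α=240°
  direction (-0.5000, -0.8660); cell (3,1); t to first gridline: x 0.8600, y 0.7967 (then +2.0000 / +1.1547)
    (3,0) via y @ 0.7967  # hit
  → r_3 = 0.7967
beam 4: φ=270°, α=330°
  direction (0.8660, -0.5000); cell (3,1); t to first gridline: x 0.6582, y 1.3800 (then +1.1547 / +2.0000)
    (4,1) via x @ 0.6582  # hit
  → r_4 = 0.6582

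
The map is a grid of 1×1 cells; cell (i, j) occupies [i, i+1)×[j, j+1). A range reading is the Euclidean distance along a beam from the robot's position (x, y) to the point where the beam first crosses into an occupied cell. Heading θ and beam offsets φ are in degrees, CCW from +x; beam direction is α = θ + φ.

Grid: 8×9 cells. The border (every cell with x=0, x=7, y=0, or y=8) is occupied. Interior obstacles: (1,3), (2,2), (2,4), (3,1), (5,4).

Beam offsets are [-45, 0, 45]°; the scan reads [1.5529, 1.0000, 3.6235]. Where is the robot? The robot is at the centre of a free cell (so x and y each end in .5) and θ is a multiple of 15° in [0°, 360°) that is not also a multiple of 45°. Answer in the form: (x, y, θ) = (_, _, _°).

(x, y, θ) = (1.5, 5.5, 300°)

Enumerate (i+0.5, j+0.5, θ) over the 37 free cells and 16 admissible headings. For each, cast all 3 beams and compare to the given ranges.
  (2.5, 5.5, 345°): beam 1 = 0.5774 ≠ 1.5529 ✗
  (1.5, 6.5, 15°): beam 1 = 4.0415 ≠ 1.5529 ✗
  (4.5, 3.5, 60°): beam 1 = 2.5882 ≠ 1.5529 ✗
  (5.5, 6.5, 30°): beam 2 = 1.7321 ≠ 1.0000 ✗
  (3.5, 2.5, 195°): beam 1 = 0.5774 ≠ 1.5529 ✗
  …
  (1.5, 5.5, 300°): r_1=1.5529, r_2=1.0000, r_3=3.6235 — all match ✓
Unique over the lattice → pose = (1.5, 5.5, 300°).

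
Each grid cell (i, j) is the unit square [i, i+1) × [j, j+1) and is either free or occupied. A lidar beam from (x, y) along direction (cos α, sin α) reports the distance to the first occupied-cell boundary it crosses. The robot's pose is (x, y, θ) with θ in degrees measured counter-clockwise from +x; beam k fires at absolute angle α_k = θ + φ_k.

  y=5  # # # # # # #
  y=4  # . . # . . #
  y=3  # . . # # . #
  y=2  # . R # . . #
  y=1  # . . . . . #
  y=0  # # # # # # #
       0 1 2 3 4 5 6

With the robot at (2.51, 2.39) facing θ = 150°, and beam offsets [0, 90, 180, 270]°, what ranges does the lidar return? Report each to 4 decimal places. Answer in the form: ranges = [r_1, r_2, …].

ranges = [1.7436, 1.6050, 0.5658, 0.9800]

beam 1: φ=0°, α=150°
  direction (-0.8660, 0.5000); cell (2,2); t to first gridline: x 0.5889, y 1.2200 (then +1.1547 / +2.0000)
    (1,2) via x @ 0.5889
    (1,3) via y @ 1.2200
    (0,3) via x @ 1.7436  # hit
  → r_1 = 1.7436
beam 2: φ=90°, α=240°
  direction (-0.5000, -0.8660); cell (2,2); t to first gridline: x 1.0200, y 0.4503 (then +2.0000 / +1.1547)
    (2,1) via y @ 0.4503
    (1,1) via x @ 1.0200
    (1,0) via y @ 1.6050  # hit
  → r_2 = 1.6050
beam 3: φ=180°, α=330°
  direction (0.8660, -0.5000); cell (2,2); t to first gridline: x 0.5658, y 0.7800 (then +1.1547 / +2.0000)
    (3,2) via x @ 0.5658  # hit
  → r_3 = 0.5658
beam 4: φ=270°, α=60°
  direction (0.5000, 0.8660); cell (2,2); t to first gridline: x 0.9800, y 0.7044 (then +2.0000 / +1.1547)
    (2,3) via y @ 0.7044
    (3,3) via x @ 0.9800  # hit
  → r_4 = 0.9800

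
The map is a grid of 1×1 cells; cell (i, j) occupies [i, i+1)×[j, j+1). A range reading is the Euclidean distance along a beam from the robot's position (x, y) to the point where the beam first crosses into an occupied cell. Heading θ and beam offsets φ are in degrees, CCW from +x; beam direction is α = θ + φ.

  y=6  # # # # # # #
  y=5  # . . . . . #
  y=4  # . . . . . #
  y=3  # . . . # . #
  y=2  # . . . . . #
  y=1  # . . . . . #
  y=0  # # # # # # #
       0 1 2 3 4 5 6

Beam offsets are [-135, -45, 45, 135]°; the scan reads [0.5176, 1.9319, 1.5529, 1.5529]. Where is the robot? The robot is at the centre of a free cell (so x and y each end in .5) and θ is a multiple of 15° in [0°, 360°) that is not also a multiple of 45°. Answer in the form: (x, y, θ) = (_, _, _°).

(x, y, θ) = (4.5, 5.5, 210°)

The pose lattice has 24·16 = 384 candidates. Test each by forward raycasting.
  (3.5, 4.5, 195°): beam 1 = 1.7321 ≠ 0.5176 ✗
  (2.5, 1.5, 105°): beam 1 = 1.0000 ≠ 0.5176 ✗
  (5.5, 2.5, 330°): beam 1 = 4.6587 ≠ 0.5176 ✗
  (5.5, 4.5, 345°): beam 1 = 1.0000 ≠ 0.5176 ✗
  …
  (4.5, 5.5, 210°): r_1=0.5176, r_2=1.9319, r_3=1.5529, r_4=1.5529 — all match ✓
Only this pose fits every beam.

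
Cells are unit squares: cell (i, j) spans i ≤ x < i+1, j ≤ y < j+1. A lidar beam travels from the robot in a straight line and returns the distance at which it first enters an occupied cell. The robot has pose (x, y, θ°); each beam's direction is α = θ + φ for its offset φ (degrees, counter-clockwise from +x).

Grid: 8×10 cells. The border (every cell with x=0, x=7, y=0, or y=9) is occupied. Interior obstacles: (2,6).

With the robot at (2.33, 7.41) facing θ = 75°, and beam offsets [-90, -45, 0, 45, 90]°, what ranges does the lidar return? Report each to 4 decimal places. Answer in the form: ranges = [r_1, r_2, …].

beam 1: φ=-90°, α=345°
  dir = (cos 345°, sin 345°) = (0.9659, -0.2588); from cell (2,7)
  next x-line at t=0.6936, next y-line at t=1.5841; Δt_x=1.0353, Δt_y=3.8637
    x: enter (3,7) at t=0.6936
    y: enter (3,6) at t=1.5841
    x: enter (4,6) at t=1.7289
    x: enter (5,6) at t=2.7642
    x: enter (6,6) at t=3.7995
    x: enter (7,6) at t=4.8347 ← occupied
  → r_1 = 4.8347
beam 2: φ=-45°, α=30°
  dir = (cos 30°, sin 30°) = (0.8660, 0.5000); from cell (2,7)
  next x-line at t=0.7736, next y-line at t=1.1800; Δt_x=1.1547, Δt_y=2.0000
    x: enter (3,7) at t=0.7736
    y: enter (3,8) at t=1.1800
    x: enter (4,8) at t=1.9283
    x: enter (5,8) at t=3.0831
    y: enter (5,9) at t=3.1800 ← occupied
  → r_2 = 3.1800
beam 3: φ=0°, α=75°
  dir = (cos 75°, sin 75°) = (0.2588, 0.9659); from cell (2,7)
  next x-line at t=2.5887, next y-line at t=0.6108; Δt_x=3.8637, Δt_y=1.0353
    y: enter (2,8) at t=0.6108
    y: enter (2,9) at t=1.6461 ← occupied
  → r_3 = 1.6461
beam 4: φ=45°, α=120°
  dir = (cos 120°, sin 120°) = (-0.5000, 0.8660); from cell (2,7)
  next x-line at t=0.6600, next y-line at t=0.6813; Δt_x=2.0000, Δt_y=1.1547
    x: enter (1,7) at t=0.6600
    y: enter (1,8) at t=0.6813
    y: enter (1,9) at t=1.8360 ← occupied
  → r_4 = 1.8360
beam 5: φ=90°, α=165°
  dir = (cos 165°, sin 165°) = (-0.9659, 0.2588); from cell (2,7)
  next x-line at t=0.3416, next y-line at t=2.2796; Δt_x=1.0353, Δt_y=3.8637
    x: enter (1,7) at t=0.3416
    x: enter (0,7) at t=1.3769 ← occupied
  → r_5 = 1.3769

ranges = [4.8347, 3.1800, 1.6461, 1.8360, 1.3769]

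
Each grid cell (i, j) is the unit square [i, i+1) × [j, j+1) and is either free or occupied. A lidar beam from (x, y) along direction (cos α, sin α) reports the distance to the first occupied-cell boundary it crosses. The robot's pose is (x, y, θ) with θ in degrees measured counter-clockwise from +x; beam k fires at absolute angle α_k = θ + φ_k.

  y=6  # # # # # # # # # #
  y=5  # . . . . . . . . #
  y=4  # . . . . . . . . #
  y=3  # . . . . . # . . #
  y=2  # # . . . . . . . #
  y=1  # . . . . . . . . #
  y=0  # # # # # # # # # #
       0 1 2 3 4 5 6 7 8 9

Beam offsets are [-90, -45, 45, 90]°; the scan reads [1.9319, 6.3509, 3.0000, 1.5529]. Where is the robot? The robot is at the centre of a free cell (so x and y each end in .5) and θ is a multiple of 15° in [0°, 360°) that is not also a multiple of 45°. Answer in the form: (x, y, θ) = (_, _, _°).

The pose lattice has 38·16 = 608 candidates. Test each by forward raycasting.
  (8.5, 4.5, 165°): beam 1 = 1.5529 ≠ 1.9319 ✗
  (6.5, 2.5, 240°): beam 1 = 6.3509 ≠ 1.9319 ✗
  (5.5, 1.5, 150°): beam 1 = 1.7321 ≠ 1.9319 ✗
  (4.5, 2.5, 15°): beam 1 = 1.5529 ≠ 1.9319 ✗
  (4.5, 5.5, 330°): beam 1 = 5.1962 ≠ 1.9319 ✗
  …
  (7.5, 5.5, 255°): r_1=1.9319, r_2=6.3509, r_3=3.0000, r_4=1.5529 — all match ✓
Unique over the lattice → pose = (7.5, 5.5, 255°).

(x, y, θ) = (7.5, 5.5, 255°)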